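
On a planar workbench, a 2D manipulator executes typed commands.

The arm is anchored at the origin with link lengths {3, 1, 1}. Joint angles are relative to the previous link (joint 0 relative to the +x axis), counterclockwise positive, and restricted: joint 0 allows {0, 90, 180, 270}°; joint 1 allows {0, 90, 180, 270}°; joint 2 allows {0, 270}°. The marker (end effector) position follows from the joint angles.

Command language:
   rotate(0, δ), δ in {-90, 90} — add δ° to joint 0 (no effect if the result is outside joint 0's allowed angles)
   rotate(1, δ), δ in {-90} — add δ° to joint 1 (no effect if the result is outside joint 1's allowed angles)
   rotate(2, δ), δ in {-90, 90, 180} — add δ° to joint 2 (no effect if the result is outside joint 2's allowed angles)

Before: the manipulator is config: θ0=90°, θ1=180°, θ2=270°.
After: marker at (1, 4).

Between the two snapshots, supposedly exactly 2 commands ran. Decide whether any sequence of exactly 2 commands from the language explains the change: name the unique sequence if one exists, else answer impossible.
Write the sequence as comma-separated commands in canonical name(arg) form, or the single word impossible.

initial: config: θ0=90°, θ1=180°, θ2=270°
[1] after rotate(1, -90): config: θ0=90°, θ1=90°, θ2=270°
[2] after rotate(1, -90): config: θ0=90°, θ1=0°, θ2=270°
no rival 2-sequence matches.

rotate(1, -90), rotate(1, -90)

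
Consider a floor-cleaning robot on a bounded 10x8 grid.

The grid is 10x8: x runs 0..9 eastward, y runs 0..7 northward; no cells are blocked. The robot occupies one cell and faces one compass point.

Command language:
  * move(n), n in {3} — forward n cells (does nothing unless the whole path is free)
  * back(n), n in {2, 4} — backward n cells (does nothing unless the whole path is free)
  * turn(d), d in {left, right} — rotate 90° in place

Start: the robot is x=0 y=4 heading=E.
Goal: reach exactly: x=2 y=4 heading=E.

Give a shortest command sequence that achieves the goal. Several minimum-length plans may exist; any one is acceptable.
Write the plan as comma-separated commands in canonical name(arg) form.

move(3), move(3), back(4)

begin: x=0 y=4 heading=E
[1] after move(3): x=3 y=4 heading=E
[2] after move(3): x=6 y=4 heading=E
[3] after back(4): x=2 y=4 heading=E
nothing shorter than 3 reaches the goal.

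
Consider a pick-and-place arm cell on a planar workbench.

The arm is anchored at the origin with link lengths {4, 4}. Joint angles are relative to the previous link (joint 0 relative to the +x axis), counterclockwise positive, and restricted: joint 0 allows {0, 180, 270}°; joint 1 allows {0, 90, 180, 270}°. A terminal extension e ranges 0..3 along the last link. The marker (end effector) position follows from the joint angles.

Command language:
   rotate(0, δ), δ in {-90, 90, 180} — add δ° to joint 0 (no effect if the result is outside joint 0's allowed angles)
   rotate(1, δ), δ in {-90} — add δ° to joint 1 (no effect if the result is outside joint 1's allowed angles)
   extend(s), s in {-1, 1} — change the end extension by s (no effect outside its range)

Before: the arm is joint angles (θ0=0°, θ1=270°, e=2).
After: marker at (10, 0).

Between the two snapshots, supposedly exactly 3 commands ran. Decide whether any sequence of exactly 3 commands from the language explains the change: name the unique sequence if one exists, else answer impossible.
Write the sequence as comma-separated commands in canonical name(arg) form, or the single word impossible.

initial: joint angles (θ0=0°, θ1=270°, e=2)
[1] after rotate(1, -90): joint angles (θ0=0°, θ1=180°, e=2)
[2] after rotate(1, -90): joint angles (θ0=0°, θ1=90°, e=2)
[3] after rotate(1, -90): joint angles (θ0=0°, θ1=0°, e=2)
no other 3-command option fits: unique.

rotate(1, -90), rotate(1, -90), rotate(1, -90)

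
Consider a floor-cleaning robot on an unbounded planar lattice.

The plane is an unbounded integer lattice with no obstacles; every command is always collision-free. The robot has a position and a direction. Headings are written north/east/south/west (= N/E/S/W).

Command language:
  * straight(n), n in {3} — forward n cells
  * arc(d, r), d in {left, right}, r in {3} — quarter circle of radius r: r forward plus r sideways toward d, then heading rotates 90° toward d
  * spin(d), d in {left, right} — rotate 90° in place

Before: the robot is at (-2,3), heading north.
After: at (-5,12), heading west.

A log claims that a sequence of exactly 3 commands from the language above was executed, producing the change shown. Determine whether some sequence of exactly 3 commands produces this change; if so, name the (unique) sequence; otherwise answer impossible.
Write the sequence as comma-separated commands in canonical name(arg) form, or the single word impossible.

straight(3), straight(3), arc(left, 3)

key: position moved to (-5,12) AND the heading swung to W — translation plus rotation needed
begin: at (-2,3), heading north
step 1 (straight(3)): at (-2,6), heading north
step 2 (straight(3)): at (-2,9), heading north
step 3 (arc(left, 3)): at (-5,12), heading west
no other 3-command option fits: unique.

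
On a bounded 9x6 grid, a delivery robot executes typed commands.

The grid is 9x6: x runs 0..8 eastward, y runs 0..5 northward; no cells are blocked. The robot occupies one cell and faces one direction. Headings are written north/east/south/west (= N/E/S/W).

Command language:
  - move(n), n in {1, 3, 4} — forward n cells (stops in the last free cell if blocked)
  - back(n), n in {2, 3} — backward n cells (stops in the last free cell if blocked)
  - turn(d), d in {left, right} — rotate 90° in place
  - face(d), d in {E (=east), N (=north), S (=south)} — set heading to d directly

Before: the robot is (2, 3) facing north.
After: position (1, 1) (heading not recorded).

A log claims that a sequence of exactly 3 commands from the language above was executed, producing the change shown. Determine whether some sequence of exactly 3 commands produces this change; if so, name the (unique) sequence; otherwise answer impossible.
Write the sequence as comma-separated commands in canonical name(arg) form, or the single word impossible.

key: order matters: swapping back(2) and move(1) lands elsewhere
start: (2, 3) facing north
step 1 (back(2)): (2, 1) facing north
step 2 (turn(left)): (2, 1) facing west
step 3 (move(1)): (1, 1) facing west
uniquely the one of 1000 3-step routes that fits.

back(2), turn(left), move(1)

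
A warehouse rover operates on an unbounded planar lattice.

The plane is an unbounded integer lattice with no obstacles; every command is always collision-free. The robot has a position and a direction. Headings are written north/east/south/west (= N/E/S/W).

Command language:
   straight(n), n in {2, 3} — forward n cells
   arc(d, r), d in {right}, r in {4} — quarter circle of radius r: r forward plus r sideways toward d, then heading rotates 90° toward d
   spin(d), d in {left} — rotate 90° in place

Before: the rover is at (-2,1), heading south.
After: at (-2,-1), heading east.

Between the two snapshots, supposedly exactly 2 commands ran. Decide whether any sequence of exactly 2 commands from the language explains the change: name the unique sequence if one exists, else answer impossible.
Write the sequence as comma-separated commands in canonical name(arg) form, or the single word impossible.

straight(2), spin(left)

key: position moved to (-2,-1) AND the heading swung to E — translation plus rotation needed
initial: at (-2,1), heading south
step 1 (straight(2)): at (-2,-1), heading south
step 2 (spin(left)): at (-2,-1), heading east
uniquely the one of 16 2-step routes that fits.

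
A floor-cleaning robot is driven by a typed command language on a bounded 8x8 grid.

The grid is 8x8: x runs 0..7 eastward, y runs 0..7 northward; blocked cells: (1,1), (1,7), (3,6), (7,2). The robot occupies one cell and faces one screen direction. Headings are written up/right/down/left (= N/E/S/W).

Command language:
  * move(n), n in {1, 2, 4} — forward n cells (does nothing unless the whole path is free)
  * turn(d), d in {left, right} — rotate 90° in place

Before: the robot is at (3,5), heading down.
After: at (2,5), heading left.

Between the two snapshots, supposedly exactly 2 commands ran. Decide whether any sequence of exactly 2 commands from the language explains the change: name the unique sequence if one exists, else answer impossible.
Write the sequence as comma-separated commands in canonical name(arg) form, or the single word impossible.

turn(right), move(1)

key: order matters: swapping turn(right) and move(1) lands elsewhere
from: at (3,5), heading down
t=1 turn(right) ⇒ at (3,5), heading left
t=2 move(1) ⇒ at (2,5), heading left
all 25 alternatives checked — unique.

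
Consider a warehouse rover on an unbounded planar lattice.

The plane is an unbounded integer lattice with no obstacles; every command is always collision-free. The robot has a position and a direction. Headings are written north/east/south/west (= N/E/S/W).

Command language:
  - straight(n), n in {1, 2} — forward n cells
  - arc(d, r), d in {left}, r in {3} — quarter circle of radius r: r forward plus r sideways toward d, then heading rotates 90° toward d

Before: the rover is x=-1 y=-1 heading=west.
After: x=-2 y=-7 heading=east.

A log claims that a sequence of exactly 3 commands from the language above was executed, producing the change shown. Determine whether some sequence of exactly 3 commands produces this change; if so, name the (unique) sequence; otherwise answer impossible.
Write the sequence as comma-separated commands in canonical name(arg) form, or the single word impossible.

key: order matters: swapping straight(1) and arc(left, 3) lands elsewhere
begin: x=-1 y=-1 heading=west
t=1 straight(1) ⇒ x=-2 y=-1 heading=west
t=2 arc(left, 3) ⇒ x=-5 y=-4 heading=south
t=3 arc(left, 3) ⇒ x=-2 y=-7 heading=east
all 27 alternatives checked — unique.

straight(1), arc(left, 3), arc(left, 3)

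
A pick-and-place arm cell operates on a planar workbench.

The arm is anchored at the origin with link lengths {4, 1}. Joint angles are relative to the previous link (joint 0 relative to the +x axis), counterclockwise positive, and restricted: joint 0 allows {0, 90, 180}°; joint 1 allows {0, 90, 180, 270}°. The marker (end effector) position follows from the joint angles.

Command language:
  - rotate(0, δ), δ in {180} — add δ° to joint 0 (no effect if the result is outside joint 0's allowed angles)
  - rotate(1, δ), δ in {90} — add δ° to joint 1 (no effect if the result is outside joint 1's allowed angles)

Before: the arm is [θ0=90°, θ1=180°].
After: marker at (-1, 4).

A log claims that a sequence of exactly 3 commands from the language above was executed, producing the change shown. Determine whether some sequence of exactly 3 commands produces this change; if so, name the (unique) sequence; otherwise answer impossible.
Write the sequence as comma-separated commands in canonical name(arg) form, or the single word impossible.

rotate(1, 90), rotate(1, 90), rotate(1, 90)

start: [θ0=90°, θ1=180°]
1. rotate(1, 90) → [θ0=90°, θ1=270°]
2. rotate(1, 90) → [θ0=90°, θ1=0°]
3. rotate(1, 90) → [θ0=90°, θ1=90°]
all 8 alternatives checked — unique.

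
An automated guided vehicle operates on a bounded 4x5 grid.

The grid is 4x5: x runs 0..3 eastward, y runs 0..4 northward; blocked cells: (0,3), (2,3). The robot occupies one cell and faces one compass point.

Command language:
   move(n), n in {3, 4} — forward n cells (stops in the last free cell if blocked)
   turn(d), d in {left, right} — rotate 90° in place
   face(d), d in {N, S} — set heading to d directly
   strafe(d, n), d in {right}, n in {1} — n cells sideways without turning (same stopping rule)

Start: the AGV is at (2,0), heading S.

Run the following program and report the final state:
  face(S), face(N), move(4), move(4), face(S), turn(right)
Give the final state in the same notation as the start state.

initial: at (2,0), heading S
t=1 face(S) ⇒ at (2,0), heading S
t=2 face(N) ⇒ at (2,0), heading N
t=3 move(4) ⇒ at (2,2), heading N
t=4 move(4) ⇒ at (2,2), heading N
t=5 face(S) ⇒ at (2,2), heading S
t=6 turn(right) ⇒ at (2,2), heading W

at (2,2), heading W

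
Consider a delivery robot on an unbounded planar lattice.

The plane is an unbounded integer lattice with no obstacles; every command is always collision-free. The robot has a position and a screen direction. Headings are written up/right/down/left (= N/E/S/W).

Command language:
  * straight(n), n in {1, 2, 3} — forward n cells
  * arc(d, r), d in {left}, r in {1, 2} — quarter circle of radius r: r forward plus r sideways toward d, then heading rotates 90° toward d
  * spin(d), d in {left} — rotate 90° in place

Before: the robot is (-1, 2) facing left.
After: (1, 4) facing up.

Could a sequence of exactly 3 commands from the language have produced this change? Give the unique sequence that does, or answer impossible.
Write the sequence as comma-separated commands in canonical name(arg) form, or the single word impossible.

key: running arc(left, 2) before spin(left) would end elsewhere — order is forced
t0: (-1, 2) facing left
t=1 spin(left) ⇒ (-1, 2) facing down
t=2 spin(left) ⇒ (-1, 2) facing right
t=3 arc(left, 2) ⇒ (1, 4) facing up
uniquely the one of 216 3-step routes that fits.

spin(left), spin(left), arc(left, 2)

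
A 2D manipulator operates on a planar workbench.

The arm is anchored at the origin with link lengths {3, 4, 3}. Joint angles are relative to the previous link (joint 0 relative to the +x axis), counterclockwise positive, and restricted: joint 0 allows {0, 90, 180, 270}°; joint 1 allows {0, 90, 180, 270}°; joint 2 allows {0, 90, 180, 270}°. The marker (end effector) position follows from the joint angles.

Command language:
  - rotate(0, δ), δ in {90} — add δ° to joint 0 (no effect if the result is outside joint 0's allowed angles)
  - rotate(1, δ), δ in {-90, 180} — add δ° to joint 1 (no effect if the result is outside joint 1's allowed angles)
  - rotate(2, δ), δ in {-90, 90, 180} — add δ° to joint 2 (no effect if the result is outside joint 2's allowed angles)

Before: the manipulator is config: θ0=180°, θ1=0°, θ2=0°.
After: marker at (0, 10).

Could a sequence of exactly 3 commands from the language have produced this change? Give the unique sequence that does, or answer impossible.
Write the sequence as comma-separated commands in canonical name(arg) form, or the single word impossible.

rotate(0, 90), rotate(0, 90), rotate(0, 90)

initial: config: θ0=180°, θ1=0°, θ2=0°
t=1 rotate(0, 90) ⇒ config: θ0=270°, θ1=0°, θ2=0°
t=2 rotate(0, 90) ⇒ config: θ0=0°, θ1=0°, θ2=0°
t=3 rotate(0, 90) ⇒ config: θ0=90°, θ1=0°, θ2=0°
no rival 3-sequence matches.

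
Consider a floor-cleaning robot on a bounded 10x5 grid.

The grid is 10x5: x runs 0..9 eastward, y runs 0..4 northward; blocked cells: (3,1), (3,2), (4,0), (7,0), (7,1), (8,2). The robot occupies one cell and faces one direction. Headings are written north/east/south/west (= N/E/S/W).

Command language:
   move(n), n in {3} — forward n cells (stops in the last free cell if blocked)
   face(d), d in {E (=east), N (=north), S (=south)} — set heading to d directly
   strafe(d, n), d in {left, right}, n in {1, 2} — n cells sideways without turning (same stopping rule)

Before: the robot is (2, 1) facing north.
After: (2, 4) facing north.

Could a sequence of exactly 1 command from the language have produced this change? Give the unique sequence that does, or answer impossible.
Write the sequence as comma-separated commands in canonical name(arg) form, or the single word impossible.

move(3)

key: heading stays N — the single command does not turn
start: (2, 1) facing north
step 1 (move(3)): (2, 4) facing north
no rival 1-sequence matches.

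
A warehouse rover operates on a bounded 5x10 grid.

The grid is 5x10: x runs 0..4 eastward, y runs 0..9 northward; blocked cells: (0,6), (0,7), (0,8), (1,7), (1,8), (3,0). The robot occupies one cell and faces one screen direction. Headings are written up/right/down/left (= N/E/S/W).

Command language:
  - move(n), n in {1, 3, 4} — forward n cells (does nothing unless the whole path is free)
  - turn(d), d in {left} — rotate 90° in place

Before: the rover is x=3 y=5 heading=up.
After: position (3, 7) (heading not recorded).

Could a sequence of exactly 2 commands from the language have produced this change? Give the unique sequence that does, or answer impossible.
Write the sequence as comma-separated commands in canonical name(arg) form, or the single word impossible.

move(1), move(1)

begin: x=3 y=5 heading=up
t=1 move(1) ⇒ x=3 y=6 heading=up
t=2 move(1) ⇒ x=3 y=7 heading=up
uniquely the one of 16 2-step routes that fits.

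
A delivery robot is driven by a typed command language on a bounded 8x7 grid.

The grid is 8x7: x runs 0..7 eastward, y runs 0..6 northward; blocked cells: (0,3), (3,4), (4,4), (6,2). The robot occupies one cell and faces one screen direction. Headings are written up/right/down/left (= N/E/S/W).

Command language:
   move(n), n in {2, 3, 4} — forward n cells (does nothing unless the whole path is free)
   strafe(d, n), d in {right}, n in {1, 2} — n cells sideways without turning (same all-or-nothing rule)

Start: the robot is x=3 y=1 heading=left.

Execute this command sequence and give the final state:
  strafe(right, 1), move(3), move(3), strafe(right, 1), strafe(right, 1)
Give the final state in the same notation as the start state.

initial: x=3 y=1 heading=left
step 1 (strafe(right, 1)): x=3 y=2 heading=left
step 2 (move(3)): x=0 y=2 heading=left
step 3 (move(3)): x=0 y=2 heading=left
step 4 (strafe(right, 1)): x=0 y=2 heading=left
step 5 (strafe(right, 1)): x=0 y=2 heading=left

x=0 y=2 heading=left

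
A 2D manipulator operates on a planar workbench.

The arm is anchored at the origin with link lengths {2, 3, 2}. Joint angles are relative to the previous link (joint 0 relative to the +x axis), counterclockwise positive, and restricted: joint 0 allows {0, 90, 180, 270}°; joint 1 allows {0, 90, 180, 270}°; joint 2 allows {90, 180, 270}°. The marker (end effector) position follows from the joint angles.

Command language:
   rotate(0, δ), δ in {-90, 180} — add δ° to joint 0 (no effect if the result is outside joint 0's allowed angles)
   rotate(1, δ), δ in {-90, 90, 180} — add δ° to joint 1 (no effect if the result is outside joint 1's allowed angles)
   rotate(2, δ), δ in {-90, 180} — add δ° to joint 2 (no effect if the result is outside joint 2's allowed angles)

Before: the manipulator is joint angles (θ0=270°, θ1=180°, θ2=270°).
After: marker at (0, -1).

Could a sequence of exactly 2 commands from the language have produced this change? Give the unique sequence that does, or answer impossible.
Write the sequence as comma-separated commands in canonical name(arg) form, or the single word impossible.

key: order matters: swapping rotate(2, -90) and rotate(2, 180) lands elsewhere
initial: joint angles (θ0=270°, θ1=180°, θ2=270°)
step 1 (rotate(2, -90)): joint angles (θ0=270°, θ1=180°, θ2=180°)
step 2 (rotate(2, 180)): joint angles (θ0=270°, θ1=180°, θ2=180°)
all 49 alternatives checked — unique.

rotate(2, -90), rotate(2, 180)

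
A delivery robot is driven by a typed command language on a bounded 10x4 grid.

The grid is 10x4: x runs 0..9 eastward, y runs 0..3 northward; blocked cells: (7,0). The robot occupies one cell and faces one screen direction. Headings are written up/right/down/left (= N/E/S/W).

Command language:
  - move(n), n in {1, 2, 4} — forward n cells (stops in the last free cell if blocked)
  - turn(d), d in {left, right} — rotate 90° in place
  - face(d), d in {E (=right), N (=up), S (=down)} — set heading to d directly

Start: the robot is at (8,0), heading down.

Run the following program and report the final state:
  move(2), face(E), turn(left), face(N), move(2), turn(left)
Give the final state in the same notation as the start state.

at (8,2), heading left

initial: at (8,0), heading down
step 1 (move(2)): at (8,0), heading down
step 2 (face(E)): at (8,0), heading right
step 3 (turn(left)): at (8,0), heading up
step 4 (face(N)): at (8,0), heading up
step 5 (move(2)): at (8,2), heading up
step 6 (turn(left)): at (8,2), heading left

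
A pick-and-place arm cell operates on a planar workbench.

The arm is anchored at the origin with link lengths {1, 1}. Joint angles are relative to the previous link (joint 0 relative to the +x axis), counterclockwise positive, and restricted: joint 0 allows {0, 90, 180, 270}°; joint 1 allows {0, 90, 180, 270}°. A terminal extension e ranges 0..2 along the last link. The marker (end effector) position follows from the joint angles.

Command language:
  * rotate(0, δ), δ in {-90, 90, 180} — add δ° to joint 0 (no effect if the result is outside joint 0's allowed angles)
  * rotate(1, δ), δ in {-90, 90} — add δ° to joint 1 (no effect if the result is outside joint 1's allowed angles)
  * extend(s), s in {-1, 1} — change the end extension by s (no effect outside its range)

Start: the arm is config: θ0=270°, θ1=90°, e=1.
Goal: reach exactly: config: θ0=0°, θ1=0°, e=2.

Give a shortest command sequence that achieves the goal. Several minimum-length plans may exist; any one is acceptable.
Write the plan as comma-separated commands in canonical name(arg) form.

t0: config: θ0=270°, θ1=90°, e=1
step 1 (rotate(0, 90)): config: θ0=0°, θ1=90°, e=1
step 2 (rotate(1, -90)): config: θ0=0°, θ1=0°, e=1
step 3 (extend(1)): config: θ0=0°, θ1=0°, e=2
shorter routes all fall short; 3 is best.

rotate(0, 90), rotate(1, -90), extend(1)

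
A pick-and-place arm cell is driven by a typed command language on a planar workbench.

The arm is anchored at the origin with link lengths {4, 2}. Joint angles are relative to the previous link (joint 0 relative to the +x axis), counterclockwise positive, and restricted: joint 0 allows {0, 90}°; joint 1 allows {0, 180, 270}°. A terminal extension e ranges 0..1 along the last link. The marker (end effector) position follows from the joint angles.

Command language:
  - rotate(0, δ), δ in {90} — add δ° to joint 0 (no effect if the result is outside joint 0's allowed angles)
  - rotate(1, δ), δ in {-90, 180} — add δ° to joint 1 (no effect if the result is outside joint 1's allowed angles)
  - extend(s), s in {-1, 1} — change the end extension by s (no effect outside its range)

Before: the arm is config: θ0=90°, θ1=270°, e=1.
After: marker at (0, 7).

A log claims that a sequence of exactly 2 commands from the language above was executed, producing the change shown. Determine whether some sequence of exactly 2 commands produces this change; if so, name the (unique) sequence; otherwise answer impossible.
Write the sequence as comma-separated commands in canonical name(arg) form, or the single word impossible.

key: order matters: swapping rotate(1, -90) and rotate(1, 180) lands elsewhere
t0: config: θ0=90°, θ1=270°, e=1
t=1 rotate(1, -90) ⇒ config: θ0=90°, θ1=180°, e=1
t=2 rotate(1, 180) ⇒ config: θ0=90°, θ1=0°, e=1
all 25 alternatives checked — unique.

rotate(1, -90), rotate(1, 180)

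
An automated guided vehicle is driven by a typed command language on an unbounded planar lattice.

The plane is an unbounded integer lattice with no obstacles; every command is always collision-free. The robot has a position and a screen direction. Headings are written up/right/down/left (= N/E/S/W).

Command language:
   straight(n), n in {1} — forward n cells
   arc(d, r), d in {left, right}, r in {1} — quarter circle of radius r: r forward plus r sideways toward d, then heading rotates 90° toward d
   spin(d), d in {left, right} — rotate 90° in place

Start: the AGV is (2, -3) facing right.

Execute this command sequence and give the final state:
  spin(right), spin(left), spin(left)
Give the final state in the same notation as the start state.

(2, -3) facing up

from: (2, -3) facing right
t=1 spin(right) ⇒ (2, -3) facing down
t=2 spin(left) ⇒ (2, -3) facing right
t=3 spin(left) ⇒ (2, -3) facing up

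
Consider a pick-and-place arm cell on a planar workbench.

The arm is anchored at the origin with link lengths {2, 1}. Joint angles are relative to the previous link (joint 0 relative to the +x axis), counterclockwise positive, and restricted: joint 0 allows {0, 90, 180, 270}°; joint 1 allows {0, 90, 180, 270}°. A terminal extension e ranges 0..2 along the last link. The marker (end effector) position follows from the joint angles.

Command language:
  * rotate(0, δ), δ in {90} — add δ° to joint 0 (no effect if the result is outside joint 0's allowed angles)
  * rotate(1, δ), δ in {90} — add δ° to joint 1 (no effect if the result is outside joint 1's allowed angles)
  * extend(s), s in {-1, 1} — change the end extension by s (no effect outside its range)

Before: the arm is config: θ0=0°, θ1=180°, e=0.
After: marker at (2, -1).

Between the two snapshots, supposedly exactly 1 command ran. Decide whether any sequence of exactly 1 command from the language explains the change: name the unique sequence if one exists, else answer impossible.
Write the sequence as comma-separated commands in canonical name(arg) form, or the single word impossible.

t0: config: θ0=0°, θ1=180°, e=0
1. rotate(1, 90) → config: θ0=0°, θ1=270°, e=0
no rival 1-sequence matches.

rotate(1, 90)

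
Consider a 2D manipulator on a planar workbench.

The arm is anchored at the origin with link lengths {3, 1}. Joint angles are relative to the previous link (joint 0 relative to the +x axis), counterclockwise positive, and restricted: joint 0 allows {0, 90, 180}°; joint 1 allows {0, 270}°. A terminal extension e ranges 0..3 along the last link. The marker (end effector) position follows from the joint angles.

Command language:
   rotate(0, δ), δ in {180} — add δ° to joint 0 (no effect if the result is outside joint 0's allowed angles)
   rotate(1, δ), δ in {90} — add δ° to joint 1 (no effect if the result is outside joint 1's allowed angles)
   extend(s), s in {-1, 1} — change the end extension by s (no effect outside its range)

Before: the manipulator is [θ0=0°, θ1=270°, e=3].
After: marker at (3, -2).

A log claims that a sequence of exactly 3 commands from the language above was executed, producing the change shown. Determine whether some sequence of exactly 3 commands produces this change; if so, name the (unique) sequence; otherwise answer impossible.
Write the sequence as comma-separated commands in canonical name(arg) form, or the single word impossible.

key: running extend(-1) before extend(1) would end elsewhere — order is forced
begin: [θ0=0°, θ1=270°, e=3]
step 1 (extend(1)): [θ0=0°, θ1=270°, e=3]
step 2 (extend(-1)): [θ0=0°, θ1=270°, e=2]
step 3 (extend(-1)): [θ0=0°, θ1=270°, e=1]
no rival 3-sequence matches.

extend(1), extend(-1), extend(-1)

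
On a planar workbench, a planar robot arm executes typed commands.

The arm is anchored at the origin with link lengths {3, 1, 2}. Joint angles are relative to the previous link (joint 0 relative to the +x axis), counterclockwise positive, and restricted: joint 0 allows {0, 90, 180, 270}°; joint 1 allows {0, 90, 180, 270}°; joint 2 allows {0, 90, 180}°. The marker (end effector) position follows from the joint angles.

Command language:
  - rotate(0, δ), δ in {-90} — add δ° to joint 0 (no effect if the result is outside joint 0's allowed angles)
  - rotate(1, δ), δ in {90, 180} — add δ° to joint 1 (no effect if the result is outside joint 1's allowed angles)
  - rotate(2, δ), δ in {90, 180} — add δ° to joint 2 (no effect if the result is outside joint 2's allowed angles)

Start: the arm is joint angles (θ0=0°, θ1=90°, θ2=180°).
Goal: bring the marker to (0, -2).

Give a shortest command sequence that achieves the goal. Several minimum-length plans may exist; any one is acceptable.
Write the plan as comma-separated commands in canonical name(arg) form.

t0: joint angles (θ0=0°, θ1=90°, θ2=180°)
step 1 (rotate(1, 180)): joint angles (θ0=0°, θ1=270°, θ2=180°)
step 2 (rotate(1, 90)): joint angles (θ0=0°, θ1=0°, θ2=180°)
step 3 (rotate(0, -90)): joint angles (θ0=270°, θ1=0°, θ2=180°)
shorter routes all fall short; 3 is best.

rotate(1, 180), rotate(1, 90), rotate(0, -90)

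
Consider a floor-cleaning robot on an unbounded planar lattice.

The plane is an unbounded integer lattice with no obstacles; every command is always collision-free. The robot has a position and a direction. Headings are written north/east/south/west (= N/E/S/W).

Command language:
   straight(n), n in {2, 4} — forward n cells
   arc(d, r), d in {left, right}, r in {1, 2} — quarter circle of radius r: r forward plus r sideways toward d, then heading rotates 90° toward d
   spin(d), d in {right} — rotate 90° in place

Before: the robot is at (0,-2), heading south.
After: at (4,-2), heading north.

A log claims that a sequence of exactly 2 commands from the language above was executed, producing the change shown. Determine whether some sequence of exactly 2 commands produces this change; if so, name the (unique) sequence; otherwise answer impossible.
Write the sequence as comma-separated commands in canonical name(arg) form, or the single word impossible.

arc(left, 2), arc(left, 2)

key: position moved to (4,-2) AND the heading swung to N — translation plus rotation needed
t0: at (0,-2), heading south
step 1 (arc(left, 2)): at (2,-4), heading east
step 2 (arc(left, 2)): at (4,-2), heading north
uniquely the one of 49 2-step routes that fits.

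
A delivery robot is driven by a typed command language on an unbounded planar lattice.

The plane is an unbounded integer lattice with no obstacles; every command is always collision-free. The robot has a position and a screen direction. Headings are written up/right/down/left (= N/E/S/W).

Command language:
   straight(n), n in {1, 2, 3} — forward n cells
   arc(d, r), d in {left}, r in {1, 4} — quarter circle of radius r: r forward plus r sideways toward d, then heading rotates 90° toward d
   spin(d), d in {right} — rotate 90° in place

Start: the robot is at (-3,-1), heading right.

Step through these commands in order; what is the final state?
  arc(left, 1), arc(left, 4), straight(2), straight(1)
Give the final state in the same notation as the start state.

t0: at (-3,-1), heading right
t=1 arc(left, 1) ⇒ at (-2,0), heading up
t=2 arc(left, 4) ⇒ at (-6,4), heading left
t=3 straight(2) ⇒ at (-8,4), heading left
t=4 straight(1) ⇒ at (-9,4), heading left

at (-9,4), heading left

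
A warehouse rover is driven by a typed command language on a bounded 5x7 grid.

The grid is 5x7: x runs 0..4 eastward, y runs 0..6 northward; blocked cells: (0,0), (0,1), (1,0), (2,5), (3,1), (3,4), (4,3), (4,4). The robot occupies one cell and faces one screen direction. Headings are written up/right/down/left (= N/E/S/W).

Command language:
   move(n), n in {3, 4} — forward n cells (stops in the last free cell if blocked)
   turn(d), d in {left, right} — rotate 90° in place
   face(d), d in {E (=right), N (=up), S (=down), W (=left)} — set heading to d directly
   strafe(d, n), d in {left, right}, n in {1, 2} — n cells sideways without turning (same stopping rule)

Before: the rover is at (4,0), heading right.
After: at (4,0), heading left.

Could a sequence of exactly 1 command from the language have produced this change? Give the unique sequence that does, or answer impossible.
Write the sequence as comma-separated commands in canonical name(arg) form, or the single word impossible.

face(W)

key: parked at (4,0) the whole time — nothing moves the robot
start: at (4,0), heading right
[1] after face(W): at (4,0), heading left
no other 1-command option fits: unique.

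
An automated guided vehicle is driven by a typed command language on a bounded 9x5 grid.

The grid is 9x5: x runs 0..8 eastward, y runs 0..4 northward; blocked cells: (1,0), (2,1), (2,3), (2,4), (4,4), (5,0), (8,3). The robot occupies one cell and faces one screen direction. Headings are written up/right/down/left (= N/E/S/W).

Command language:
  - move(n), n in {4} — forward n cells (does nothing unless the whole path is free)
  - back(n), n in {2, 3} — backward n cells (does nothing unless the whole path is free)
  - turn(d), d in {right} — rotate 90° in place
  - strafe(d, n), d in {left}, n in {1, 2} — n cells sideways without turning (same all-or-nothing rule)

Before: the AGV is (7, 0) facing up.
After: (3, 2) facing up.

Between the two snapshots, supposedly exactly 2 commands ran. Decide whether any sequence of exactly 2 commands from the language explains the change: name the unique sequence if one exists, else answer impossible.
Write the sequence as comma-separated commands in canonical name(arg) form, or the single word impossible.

impossible

checked all 2-command options: none fits.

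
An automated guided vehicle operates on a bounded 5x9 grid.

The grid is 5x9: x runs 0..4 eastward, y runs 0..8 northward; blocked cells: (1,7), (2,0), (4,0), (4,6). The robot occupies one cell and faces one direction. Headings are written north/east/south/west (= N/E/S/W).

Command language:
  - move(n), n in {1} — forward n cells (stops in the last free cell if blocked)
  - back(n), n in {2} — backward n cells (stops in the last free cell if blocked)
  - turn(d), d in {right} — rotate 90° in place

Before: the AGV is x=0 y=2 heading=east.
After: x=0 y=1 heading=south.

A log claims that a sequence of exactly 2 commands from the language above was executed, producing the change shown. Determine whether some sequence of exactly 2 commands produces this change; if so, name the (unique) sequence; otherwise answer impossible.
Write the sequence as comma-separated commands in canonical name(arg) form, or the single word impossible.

turn(right), move(1)

key: running move(1) before turn(right) would end elsewhere — order is forced
from: x=0 y=2 heading=east
t=1 turn(right) ⇒ x=0 y=2 heading=south
t=2 move(1) ⇒ x=0 y=1 heading=south
uniquely the one of 9 2-step routes that fits.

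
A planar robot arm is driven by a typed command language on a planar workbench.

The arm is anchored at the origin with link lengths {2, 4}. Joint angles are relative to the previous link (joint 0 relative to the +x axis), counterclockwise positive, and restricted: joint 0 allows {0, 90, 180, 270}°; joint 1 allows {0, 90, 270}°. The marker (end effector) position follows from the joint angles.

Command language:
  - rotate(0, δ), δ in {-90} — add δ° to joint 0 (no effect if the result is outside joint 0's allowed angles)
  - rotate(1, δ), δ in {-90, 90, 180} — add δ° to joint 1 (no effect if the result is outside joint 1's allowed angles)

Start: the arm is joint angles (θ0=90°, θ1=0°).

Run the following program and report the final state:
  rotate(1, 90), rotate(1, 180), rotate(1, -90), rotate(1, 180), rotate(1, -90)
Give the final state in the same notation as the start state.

initial: joint angles (θ0=90°, θ1=0°)
step 1 (rotate(1, 90)): joint angles (θ0=90°, θ1=90°)
step 2 (rotate(1, 180)): joint angles (θ0=90°, θ1=270°)
step 3 (rotate(1, -90)): joint angles (θ0=90°, θ1=270°)
step 4 (rotate(1, 180)): joint angles (θ0=90°, θ1=90°)
step 5 (rotate(1, -90)): joint angles (θ0=90°, θ1=0°)

joint angles (θ0=90°, θ1=0°)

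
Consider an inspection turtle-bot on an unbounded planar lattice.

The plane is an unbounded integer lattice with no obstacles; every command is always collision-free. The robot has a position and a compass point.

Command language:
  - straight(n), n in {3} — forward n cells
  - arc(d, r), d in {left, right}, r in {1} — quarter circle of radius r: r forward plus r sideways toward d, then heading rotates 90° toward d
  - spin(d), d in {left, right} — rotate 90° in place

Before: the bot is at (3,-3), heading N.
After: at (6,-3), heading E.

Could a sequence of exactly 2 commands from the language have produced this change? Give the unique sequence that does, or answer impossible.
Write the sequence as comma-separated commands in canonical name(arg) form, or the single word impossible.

key: cell and facing (now E) both changed — the 2 commands mix motion and turning
begin: at (3,-3), heading N
[1] after spin(right): at (3,-3), heading E
[2] after straight(3): at (6,-3), heading E
uniquely the one of 25 2-step routes that fits.

spin(right), straight(3)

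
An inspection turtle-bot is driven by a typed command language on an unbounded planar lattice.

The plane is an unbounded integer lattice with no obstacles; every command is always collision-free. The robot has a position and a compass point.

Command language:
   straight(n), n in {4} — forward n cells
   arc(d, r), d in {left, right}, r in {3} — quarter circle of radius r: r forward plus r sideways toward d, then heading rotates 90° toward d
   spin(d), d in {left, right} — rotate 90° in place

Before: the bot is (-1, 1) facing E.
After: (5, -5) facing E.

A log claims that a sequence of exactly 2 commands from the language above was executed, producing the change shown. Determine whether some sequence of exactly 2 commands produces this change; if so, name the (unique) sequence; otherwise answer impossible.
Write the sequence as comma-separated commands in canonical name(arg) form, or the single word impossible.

key: running arc(left, 3) before arc(right, 3) would end elsewhere — order is forced
initial: (-1, 1) facing E
[1] after arc(right, 3): (2, -2) facing S
[2] after arc(left, 3): (5, -5) facing E
no other 2-command option fits: unique.

arc(right, 3), arc(left, 3)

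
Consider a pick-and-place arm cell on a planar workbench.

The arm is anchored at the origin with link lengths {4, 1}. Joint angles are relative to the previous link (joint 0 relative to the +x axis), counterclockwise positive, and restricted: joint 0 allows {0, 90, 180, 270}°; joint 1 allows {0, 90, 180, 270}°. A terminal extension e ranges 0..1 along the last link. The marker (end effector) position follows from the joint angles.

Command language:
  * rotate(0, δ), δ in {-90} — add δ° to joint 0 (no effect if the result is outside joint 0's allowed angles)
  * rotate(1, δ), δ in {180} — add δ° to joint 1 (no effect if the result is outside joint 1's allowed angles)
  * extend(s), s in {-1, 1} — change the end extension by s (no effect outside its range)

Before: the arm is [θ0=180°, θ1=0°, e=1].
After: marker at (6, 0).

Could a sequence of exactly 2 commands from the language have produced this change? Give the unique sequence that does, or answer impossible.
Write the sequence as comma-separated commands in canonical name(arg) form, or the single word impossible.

initial: [θ0=180°, θ1=0°, e=1]
1. rotate(0, -90) → [θ0=90°, θ1=0°, e=1]
2. rotate(0, -90) → [θ0=0°, θ1=0°, e=1]
no other 2-command option fits: unique.

rotate(0, -90), rotate(0, -90)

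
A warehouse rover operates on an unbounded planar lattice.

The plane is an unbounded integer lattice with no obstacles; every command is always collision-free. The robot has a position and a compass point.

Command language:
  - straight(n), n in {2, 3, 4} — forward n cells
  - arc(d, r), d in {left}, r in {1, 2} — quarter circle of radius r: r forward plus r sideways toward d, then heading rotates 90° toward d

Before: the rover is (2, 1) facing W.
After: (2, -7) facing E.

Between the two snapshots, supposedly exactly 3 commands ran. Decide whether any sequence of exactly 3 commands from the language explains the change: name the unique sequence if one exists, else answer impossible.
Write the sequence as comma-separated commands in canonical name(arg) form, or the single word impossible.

arc(left, 2), straight(4), arc(left, 2)

key: cell and facing (now E) both changed — the 3 commands mix motion and turning
from: (2, 1) facing W
t=1 arc(left, 2) ⇒ (0, -1) facing S
t=2 straight(4) ⇒ (0, -5) facing S
t=3 arc(left, 2) ⇒ (2, -7) facing E
uniquely the one of 125 3-step routes that fits.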